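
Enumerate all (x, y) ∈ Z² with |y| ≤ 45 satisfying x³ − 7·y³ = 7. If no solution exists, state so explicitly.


The equation is x³ - 7y³ = 7. For fixed y, x³ = 7·y³ + 7, so a solution requires the RHS to be a perfect cube.
Strategy: iterate y from -45 to 45, compute RHS = 7·y³ + 7, and check whether it is a (positive or negative) perfect cube.
Check small values of y:
  y = 0: RHS = 7 is not a perfect cube.
  y = 1: RHS = 14 is not a perfect cube.
  y = -1: RHS = 0 = (0)³ ⇒ x = 0 works.
  y = 2: RHS = 63 is not a perfect cube.
  y = -2: RHS = -49 is not a perfect cube.
  y = 3: RHS = 196 is not a perfect cube.
  y = -3: RHS = -182 is not a perfect cube.
Continuing the search up to |y| = 45 finds no further solutions beyond those listed.
Collected solutions: (0, -1).

Solutions (with |y| ≤ 45): (0, -1).


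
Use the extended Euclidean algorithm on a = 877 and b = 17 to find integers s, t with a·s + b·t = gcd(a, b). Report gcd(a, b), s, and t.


Euclidean algorithm on (877, 17) — divide until remainder is 0:
  877 = 51 · 17 + 10
  17 = 1 · 10 + 7
  10 = 1 · 7 + 3
  7 = 2 · 3 + 1
  3 = 3 · 1 + 0
gcd(877, 17) = 1.
Track Bezout coefficients alongside the remainders: start with r₀ = 877 = a·1 + b·0 (s = 1, t = 0) and r₁ = 17 = a·0 + b·1 (s = 0, t = 1); each new remainder r_{k+1} = r_{k-1} − q_k·r_k inherits s_{k+1} = s_{k-1} − q_k·s_k, t_{k+1} = t_{k-1} − q_k·t_k, so r_k = a·s_k + b·t_k at every step:
  q = 51: r = 10, s = 1 − 51·0 = 1, t = 0 − 51·1 = -51  (check: 877·1 + 17·(-51) = 10)
  q = 1: r = 7, s = 0 − 1·1 = -1, t = 1 − 1·(-51) = 52  (check: 877·(-1) + 17·52 = 7)
  q = 1: r = 3, s = 1 − 1·(-1) = 2, t = -51 − 1·52 = -103  (check: 877·2 + 17·(-103) = 3)
  q = 2: r = 1, s = -1 − 2·2 = -5, t = 52 − 2·(-103) = 258  (check: 877·(-5) + 17·258 = 1)
The row with r = 1 (the gcd) gives the Bezout coefficients s = -5, t = 258.
Result: 877 · (-5) + 17 · (258) = 1.

gcd(877, 17) = 1; s = -5, t = 258 (check: 877·(-5) + 17·258 = 1).


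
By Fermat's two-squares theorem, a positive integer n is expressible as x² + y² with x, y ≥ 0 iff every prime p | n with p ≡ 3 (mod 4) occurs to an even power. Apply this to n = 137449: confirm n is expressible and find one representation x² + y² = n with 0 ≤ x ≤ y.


Step 1: Factor n = 137449 = 13 · 97 · 109.
Step 2: Check the mod-4 condition on each prime factor: 13 ≡ 1 (mod 4), exponent 1; 97 ≡ 1 (mod 4), exponent 1; 109 ≡ 1 (mod 4), exponent 1.
All primes ≡ 3 (mod 4) appear to even exponent (or don't appear), so by the two-squares theorem n IS expressible as a sum of two squares.
Step 3: Build a representation. Here n = 13 · 97 · 109 is a product of primes ≡ 1 (mod 4). Each prime p ≡ 1 (mod 4) is itself a sum of two squares; find a² by testing p − a² for a perfect square:
  13: 13 − 1² = 12, 13 − 2² = 9 = 3² ⇒ 13 = 2² + 3².
  97: 97 − 1² = 96, 97 − 2² = 93, 97 − 3² = 88, 97 − 4² = 81 = 9² ⇒ 97 = 4² + 9².
  109: 109 − 1² = 108, 109 − 2² = 105, 109 − 3² = 100 = 10² ⇒ 109 = 3² + 10².
  Combine using the Brahmagupta–Fibonacci identity (a² + b²)(c² + d²) = (ac − bd)² + (ad + bc)² = (ac + bd)² + (ad − bc)²:
  13 · 97 = 1261: from (2² + 3²)(4² + 9²), take (2·4 − 3·9, 2·9 + 3·4) = (8 − 27, 18 + 12) = (-19, 30); dropping signs (only squares matter) gives (19, 30); check 19² + 30² = 361 + 900 = 1261 ✓.
  1261 · 109 = 137449: from (19² + 30²)(3² + 10²), take (19·3 − 30·10, 19·10 + 30·3) = (57 − 300, 190 + 90) = (-243, 280); dropping signs (only squares matter) gives (243, 280); check 243² + 280² = 59049 + 78400 = 137449 ✓.
Step 4: Order so x ≤ y and verify: 243² + 280² = 59049 + 78400 = 137449 = n. ✓

n = 137449 = 243² + 280² (one valid representation with x ≤ y).


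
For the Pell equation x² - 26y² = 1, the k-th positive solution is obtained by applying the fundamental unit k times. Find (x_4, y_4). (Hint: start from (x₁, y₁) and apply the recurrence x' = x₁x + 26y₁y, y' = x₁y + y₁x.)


Step 1: Find the fundamental solution (x₁, y₁) of x² - 26y² = 1.
  Expand √26 as a continued fraction. a₀ = ⌊√26⌋ = 5; iterate m_{k+1} = d_k·a_k − m_k, d_{k+1} = (26 − m_{k+1}²)/d_k, a_{k+1} = ⌊(a₀ + m_{k+1})/d_{k+1}⌋ (starting m₀ = 0, d₀ = 1), with convergents p_k = a_k·p_{k-1} + p_{k-2}, q_k = a_k·q_{k-1} + q_{k-2} (p₋₁ = 1, q₋₁ = 0):
  k = 0: a₀ = 5; p₀/q₀ = 5/1; p₀² − 26·q₀² = 25 − 26 = -1.
  k = 1: m = 5, d = 1, a = ⌊(5 + 5)/1⌋ = 10; p/q = (10·5 + 1)/(10·1 + 0) = 51/10; p² − 26·q² = 2601 − 2600 = 1.
  The first convergent with p² − 26·q² = 1 gives the fundamental solution (x₁, y₁) = (51, 10).
Step 2: Apply the recurrence (x_{n+1}, y_{n+1}) = (x₁x_n + 26y₁y_n, x₁y_n + y₁x_n) repeatedly.
  From (x_1, y_1) = (51, 10): x_2 = 51·51 + 26·10·10 = 5201; y_2 = 51·10 + 10·51 = 1020.
  From (x_2, y_2) = (5201, 1020): x_3 = 51·5201 + 26·10·1020 = 530451; y_3 = 51·1020 + 10·5201 = 104030.
  From (x_3, y_3) = (530451, 104030): x_4 = 51·530451 + 26·10·104030 = 54100801; y_4 = 51·104030 + 10·530451 = 10610040.
Step 3: Verify x_4² - 26·y_4² = 2926896668841601 - 2926896668841600 = 1 (should be 1). ✓

(x_1, y_1) = (51, 10); (x_4, y_4) = (54100801, 10610040).


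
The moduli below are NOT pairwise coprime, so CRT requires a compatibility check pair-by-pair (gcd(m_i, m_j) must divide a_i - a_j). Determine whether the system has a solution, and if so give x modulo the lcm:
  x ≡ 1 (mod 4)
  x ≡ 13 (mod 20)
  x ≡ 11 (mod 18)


Moduli 4, 20, 18 are not pairwise coprime, so CRT works modulo lcm(m_i) when all pairwise compatibility conditions hold.
Pairwise compatibility: gcd(m_i, m_j) must divide a_i - a_j for every pair.
Merge one congruence at a time:
  Start: x ≡ 1 (mod 4).
  Combine with x ≡ 13 (mod 20): gcd(4, 20) = 4; 13 - 1 = 12, which IS divisible by 4, so compatible.
    Write x = 1 + 4·t and substitute into x ≡ 13 (mod 20): 4·t ≡ 13 − 1 = 12 (mod 20).
    Divide the congruence (and modulus) by g = 4: 1·t ≡ 3 (mod 5).
    So t ≡ 3 (mod 5).
    Then x = 1 + 4·3 = 13, valid modulo lcm(4, 20) = 20: x ≡ 13 (mod 20).
  Combine with x ≡ 11 (mod 18): gcd(20, 18) = 2; 11 - 13 = -2, which IS divisible by 2, so compatible.
    Write x = 13 + 20·t and substitute into x ≡ 11 (mod 18): 20·t ≡ 11 − 13 = -2 (mod 18).
    Divide the congruence (and modulus) by g = 2: 10·t ≡ -1 (mod 9).
    Reduce coefficients mod 9: 1·t ≡ 8 (mod 9).
    So t ≡ 8 (mod 9).
    Then x = 13 + 20·8 = 173, valid modulo lcm(20, 18) = 180: x ≡ 173 (mod 180).
Verify: 173 mod 4 = 1, 173 mod 20 = 13, 173 mod 18 = 11.

x ≡ 173 (mod 180).


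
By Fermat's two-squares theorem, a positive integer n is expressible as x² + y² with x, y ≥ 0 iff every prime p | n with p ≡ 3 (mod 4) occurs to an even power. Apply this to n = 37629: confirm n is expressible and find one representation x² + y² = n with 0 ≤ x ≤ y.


Step 1: Factor n = 37629 = 3^2 · 37 · 113.
Step 2: Check the mod-4 condition on each prime factor: 3 ≡ 3 (mod 4), exponent 2 (must be even); 37 ≡ 1 (mod 4), exponent 1; 113 ≡ 1 (mod 4), exponent 1.
All primes ≡ 3 (mod 4) appear to even exponent (or don't appear), so by the two-squares theorem n IS expressible as a sum of two squares.
Step 3: Build a representation. Group n = k² · m with k = 3 and m = 37 · 113 = 4181 (a product of primes ≡ 1 (mod 4)); a representation of m scales to one of n via (k·x)² + (k·y)² = k²(x² + y²). Each prime p ≡ 1 (mod 4) is itself a sum of two squares; find a² by testing p − a² for a perfect square:
  37: 37 − 1² = 36 = 6² ⇒ 37 = 1² + 6².
  113: 113 − 1² = 112, 113 − 2² = 109, 113 − 3² = 104, 113 − 4² = 97, 113 − 5² = 88, 113 − 6² = 77, 113 − 7² = 64 = 8² ⇒ 113 = 7² + 8².
  Combine using the Brahmagupta–Fibonacci identity (a² + b²)(c² + d²) = (ac − bd)² + (ad + bc)² = (ac + bd)² + (ad − bc)²:
  37 · 113 = 4181: from (1² + 6²)(7² + 8²), take (1·7 − 6·8, 1·8 + 6·7) = (7 − 48, 8 + 42) = (-41, 50); dropping signs (only squares matter) gives (41, 50); check 41² + 50² = 1681 + 2500 = 4181 ✓.
  Scale by k = 3: (3·41, 3·50) = (123, 150).
Step 4: Order so x ≤ y and verify: 123² + 150² = 15129 + 22500 = 37629 = n. ✓

n = 37629 = 123² + 150² (one valid representation with x ≤ y).


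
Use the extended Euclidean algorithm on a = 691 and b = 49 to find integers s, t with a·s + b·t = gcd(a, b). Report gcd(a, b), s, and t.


Euclidean algorithm on (691, 49) — divide until remainder is 0:
  691 = 14 · 49 + 5
  49 = 9 · 5 + 4
  5 = 1 · 4 + 1
  4 = 4 · 1 + 0
gcd(691, 49) = 1.
Track Bezout coefficients alongside the remainders: start with r₀ = 691 = a·1 + b·0 (s = 1, t = 0) and r₁ = 49 = a·0 + b·1 (s = 0, t = 1); each new remainder r_{k+1} = r_{k-1} − q_k·r_k inherits s_{k+1} = s_{k-1} − q_k·s_k, t_{k+1} = t_{k-1} − q_k·t_k, so r_k = a·s_k + b·t_k at every step:
  q = 14: r = 5, s = 1 − 14·0 = 1, t = 0 − 14·1 = -14  (check: 691·1 + 49·(-14) = 5)
  q = 9: r = 4, s = 0 − 9·1 = -9, t = 1 − 9·(-14) = 127  (check: 691·(-9) + 49·127 = 4)
  q = 1: r = 1, s = 1 − 1·(-9) = 10, t = -14 − 1·127 = -141  (check: 691·10 + 49·(-141) = 1)
The row with r = 1 (the gcd) gives the Bezout coefficients s = 10, t = -141.
Result: 691 · (10) + 49 · (-141) = 1.

gcd(691, 49) = 1; s = 10, t = -141 (check: 691·10 + 49·(-141) = 1).


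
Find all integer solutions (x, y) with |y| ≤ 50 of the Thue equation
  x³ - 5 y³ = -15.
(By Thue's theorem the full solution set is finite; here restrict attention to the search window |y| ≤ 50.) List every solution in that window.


The equation is x³ - 5y³ = -15. For fixed y, x³ = 5·y³ − 15, so a solution requires the RHS to be a perfect cube.
Strategy: iterate y from -50 to 50, compute RHS = 5·y³ − 15, and check whether it is a (positive or negative) perfect cube.
Check small values of y:
  y = 0: RHS = -15 is not a perfect cube.
  y = 1: RHS = -10 is not a perfect cube.
  y = -1: RHS = -20 is not a perfect cube.
  y = 2: RHS = 25 is not a perfect cube.
  y = -2: RHS = -55 is not a perfect cube.
  y = 3: RHS = 120 is not a perfect cube.
  y = -3: RHS = -150 is not a perfect cube.
Continuing the search up to |y| = 50 finds no solutions either.
No (x, y) in the scanned range satisfies the equation.

No integer solutions with |y| ≤ 50.


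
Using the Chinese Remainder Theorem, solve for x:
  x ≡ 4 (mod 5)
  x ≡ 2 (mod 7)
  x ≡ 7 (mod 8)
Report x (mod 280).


Moduli 5, 7, 8 are pairwise coprime; by CRT there is a unique solution modulo M = 5 · 7 · 8 = 280.
Solve pairwise, accumulating the modulus:
  Start with x ≡ 4 (mod 5).
  Combine with x ≡ 2 (mod 7): since gcd(5, 7) = 1, we get a unique residue mod 35.
    Write x = 4 + 5·t and substitute into x ≡ 2 (mod 7): 5·t ≡ 2 − 4 = -2 (mod 7).
    Reduce coefficients mod 7: 5·t ≡ 5 (mod 7).
    The inverse of 5 mod 7 is 3 (since 5·3 = 15 = 2·7 + 1), so t ≡ 3·5 = 15 ≡ 1 (mod 7).
    Then x = 4 + 5·1 = 9, valid modulo lcm(5, 7) = 35: x ≡ 9 (mod 35).
  Combine with x ≡ 7 (mod 8): since gcd(35, 8) = 1, we get a unique residue mod 280.
    Write x = 9 + 35·t and substitute into x ≡ 7 (mod 8): 35·t ≡ 7 − 9 = -2 (mod 8).
    Reduce coefficients mod 8: 3·t ≡ 6 (mod 8).
    The inverse of 3 mod 8 is 3 (since 3·3 = 9 = 1·8 + 1), so t ≡ 3·6 = 18 ≡ 2 (mod 8).
    Then x = 9 + 35·2 = 79, valid modulo lcm(35, 8) = 280: x ≡ 79 (mod 280).
Verify: 79 mod 5 = 4 ✓, 79 mod 7 = 2 ✓, 79 mod 8 = 7 ✓.

x ≡ 79 (mod 280).


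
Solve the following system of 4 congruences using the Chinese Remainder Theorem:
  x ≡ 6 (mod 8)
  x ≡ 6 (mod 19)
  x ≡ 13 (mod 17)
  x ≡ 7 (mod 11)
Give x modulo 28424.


Product of moduli M = 8 · 19 · 17 · 11 = 28424.
Merge one congruence at a time:
  Start: x ≡ 6 (mod 8).
  Combine with x ≡ 6 (mod 19); new modulus lcm = 152.
    Write x = 6 + 8·t and substitute into x ≡ 6 (mod 19): 8·t ≡ 6 − 6 = 0 (mod 19).
    The inverse of 8 mod 19 is 12 (since 8·12 = 96 = 5·19 + 1), so t ≡ 12·0 = 0 ≡ 0 (mod 19).
    Then x = 6 + 8·0 = 6, valid modulo lcm(8, 19) = 152: x ≡ 6 (mod 152).
  Combine with x ≡ 13 (mod 17); new modulus lcm = 2584.
    Write x = 6 + 152·t and substitute into x ≡ 13 (mod 17): 152·t ≡ 13 − 6 = 7 (mod 17).
    Reduce coefficients mod 17: 16·t ≡ 7 (mod 17).
    The inverse of 16 mod 17 is 16 (since 16·16 = 256 = 15·17 + 1), so t ≡ 16·7 = 112 ≡ 10 (mod 17).
    Then x = 6 + 152·10 = 1526, valid modulo lcm(152, 17) = 2584: x ≡ 1526 (mod 2584).
  Combine with x ≡ 7 (mod 11); new modulus lcm = 28424.
    Write x = 1526 + 2584·t and substitute into x ≡ 7 (mod 11): 2584·t ≡ 7 − 1526 = -1519 (mod 11).
    Reduce coefficients mod 11: 10·t ≡ 10 (mod 11).
    The inverse of 10 mod 11 is 10 (since 10·10 = 100 = 9·11 + 1), so t ≡ 10·10 = 100 ≡ 1 (mod 11).
    Then x = 1526 + 2584·1 = 4110, valid modulo lcm(2584, 11) = 28424: x ≡ 4110 (mod 28424).
Verify against each original: 4110 mod 8 = 6, 4110 mod 19 = 6, 4110 mod 17 = 13, 4110 mod 11 = 7.

x ≡ 4110 (mod 28424).


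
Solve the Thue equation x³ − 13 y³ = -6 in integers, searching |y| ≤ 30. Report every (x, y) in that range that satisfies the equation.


The equation is x³ - 13y³ = -6. For fixed y, x³ = 13·y³ − 6, so a solution requires the RHS to be a perfect cube.
Strategy: iterate y from -30 to 30, compute RHS = 13·y³ − 6, and check whether it is a (positive or negative) perfect cube.
Check small values of y:
  y = 0: RHS = -6 is not a perfect cube.
  y = 1: RHS = 7 is not a perfect cube.
  y = -1: RHS = -19 is not a perfect cube.
  y = 2: RHS = 98 is not a perfect cube.
  y = -2: RHS = -110 is not a perfect cube.
  y = 3: RHS = 345 is not a perfect cube.
  y = -3: RHS = -357 is not a perfect cube.
Continuing the search up to |y| = 30 finds no solutions either.
No (x, y) in the scanned range satisfies the equation.

No integer solutions with |y| ≤ 30.


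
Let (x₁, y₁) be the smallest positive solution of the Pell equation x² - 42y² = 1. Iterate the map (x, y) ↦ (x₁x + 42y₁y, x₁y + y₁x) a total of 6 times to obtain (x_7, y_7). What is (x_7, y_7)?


Step 1: Find the fundamental solution (x₁, y₁) of x² - 42y² = 1.
  Expand √42 as a continued fraction. a₀ = ⌊√42⌋ = 6; iterate m_{k+1} = d_k·a_k − m_k, d_{k+1} = (42 − m_{k+1}²)/d_k, a_{k+1} = ⌊(a₀ + m_{k+1})/d_{k+1}⌋ (starting m₀ = 0, d₀ = 1), with convergents p_k = a_k·p_{k-1} + p_{k-2}, q_k = a_k·q_{k-1} + q_{k-2} (p₋₁ = 1, q₋₁ = 0):
  k = 0: a₀ = 6; p₀/q₀ = 6/1; p₀² − 42·q₀² = 36 − 42 = -6.
  k = 1: m = 6, d = 6, a = ⌊(6 + 6)/6⌋ = 2; p/q = (2·6 + 1)/(2·1 + 0) = 13/2; p² − 42·q² = 169 − 168 = 1.
  The first convergent with p² − 42·q² = 1 gives the fundamental solution (x₁, y₁) = (13, 2).
Step 2: Apply the recurrence (x_{n+1}, y_{n+1}) = (x₁x_n + 42y₁y_n, x₁y_n + y₁x_n) repeatedly.
  From (x_1, y_1) = (13, 2): x_2 = 13·13 + 42·2·2 = 337; y_2 = 13·2 + 2·13 = 52.
  From (x_2, y_2) = (337, 52): x_3 = 13·337 + 42·2·52 = 8749; y_3 = 13·52 + 2·337 = 1350.
  From (x_3, y_3) = (8749, 1350): x_4 = 13·8749 + 42·2·1350 = 227137; y_4 = 13·1350 + 2·8749 = 35048.
  From (x_4, y_4) = (227137, 35048): x_5 = 13·227137 + 42·2·35048 = 5896813; y_5 = 13·35048 + 2·227137 = 909898.
  From (x_5, y_5) = (5896813, 909898): x_6 = 13·5896813 + 42·2·909898 = 153090001; y_6 = 13·909898 + 2·5896813 = 23622300.
  From (x_6, y_6) = (153090001, 23622300): x_7 = 13·153090001 + 42·2·23622300 = 3974443213; y_7 = 13·23622300 + 2·153090001 = 613269902.
Step 3: Verify x_7² - 42·y_7² = 15796198853361763369 - 15796198853361763368 = 1 (should be 1). ✓

(x_1, y_1) = (13, 2); (x_7, y_7) = (3974443213, 613269902).


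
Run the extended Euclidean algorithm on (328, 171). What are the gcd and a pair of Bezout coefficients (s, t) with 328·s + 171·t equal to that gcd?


Euclidean algorithm on (328, 171) — divide until remainder is 0:
  328 = 1 · 171 + 157
  171 = 1 · 157 + 14
  157 = 11 · 14 + 3
  14 = 4 · 3 + 2
  3 = 1 · 2 + 1
  2 = 2 · 1 + 0
gcd(328, 171) = 1.
Track Bezout coefficients alongside the remainders: start with r₀ = 328 = a·1 + b·0 (s = 1, t = 0) and r₁ = 171 = a·0 + b·1 (s = 0, t = 1); each new remainder r_{k+1} = r_{k-1} − q_k·r_k inherits s_{k+1} = s_{k-1} − q_k·s_k, t_{k+1} = t_{k-1} − q_k·t_k, so r_k = a·s_k + b·t_k at every step:
  q = 1: r = 157, s = 1 − 1·0 = 1, t = 0 − 1·1 = -1  (check: 328·1 + 171·(-1) = 157)
  q = 1: r = 14, s = 0 − 1·1 = -1, t = 1 − 1·(-1) = 2  (check: 328·(-1) + 171·2 = 14)
  q = 11: r = 3, s = 1 − 11·(-1) = 12, t = -1 − 11·2 = -23  (check: 328·12 + 171·(-23) = 3)
  q = 4: r = 2, s = -1 − 4·12 = -49, t = 2 − 4·(-23) = 94  (check: 328·(-49) + 171·94 = 2)
  q = 1: r = 1, s = 12 − 1·(-49) = 61, t = -23 − 1·94 = -117  (check: 328·61 + 171·(-117) = 1)
The row with r = 1 (the gcd) gives the Bezout coefficients s = 61, t = -117.
Result: 328 · (61) + 171 · (-117) = 1.

gcd(328, 171) = 1; s = 61, t = -117 (check: 328·61 + 171·(-117) = 1).


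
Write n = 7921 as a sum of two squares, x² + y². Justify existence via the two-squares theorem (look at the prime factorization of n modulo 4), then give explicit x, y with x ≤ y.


Step 1: Factor n = 7921 = 89^2.
Step 2: Check the mod-4 condition on each prime factor: 89 ≡ 1 (mod 4), exponent 2.
All primes ≡ 3 (mod 4) appear to even exponent (or don't appear), so by the two-squares theorem n IS expressible as a sum of two squares.
Step 3: Build a representation. Here n = 89 · 89 is a product of primes ≡ 1 (mod 4). Each prime p ≡ 1 (mod 4) is itself a sum of two squares; find a² by testing p − a² for a perfect square:
  89: 89 − 1² = 88, 89 − 2² = 85, 89 − 3² = 80, 89 − 4² = 73, 89 − 5² = 64 = 8² ⇒ 89 = 5² + 8².
  Combine using the Brahmagupta–Fibonacci identity (a² + b²)(c² + d²) = (ac − bd)² + (ad + bc)² = (ac + bd)² + (ad − bc)²:
  89 · 89 = 7921: from (5² + 8²)(5² + 8²), take (5·5 − 8·8, 5·8 + 8·5) = (25 − 64, 40 + 40) = (-39, 80); dropping signs (only squares matter) gives (39, 80); check 39² + 80² = 1521 + 6400 = 7921 ✓.
Step 4: Order so x ≤ y and verify: 39² + 80² = 1521 + 6400 = 7921 = n. ✓

n = 7921 = 39² + 80² (one valid representation with x ≤ y).


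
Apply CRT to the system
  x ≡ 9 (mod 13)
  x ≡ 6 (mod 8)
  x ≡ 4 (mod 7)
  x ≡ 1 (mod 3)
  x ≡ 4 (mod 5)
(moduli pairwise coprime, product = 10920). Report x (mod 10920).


Product of moduli M = 13 · 8 · 7 · 3 · 5 = 10920.
Merge one congruence at a time:
  Start: x ≡ 9 (mod 13).
  Combine with x ≡ 6 (mod 8); new modulus lcm = 104.
    Write x = 9 + 13·t and substitute into x ≡ 6 (mod 8): 13·t ≡ 6 − 9 = -3 (mod 8).
    Reduce coefficients mod 8: 5·t ≡ 5 (mod 8).
    The inverse of 5 mod 8 is 5 (since 5·5 = 25 = 3·8 + 1), so t ≡ 5·5 = 25 ≡ 1 (mod 8).
    Then x = 9 + 13·1 = 22, valid modulo lcm(13, 8) = 104: x ≡ 22 (mod 104).
  Combine with x ≡ 4 (mod 7); new modulus lcm = 728.
    Write x = 22 + 104·t and substitute into x ≡ 4 (mod 7): 104·t ≡ 4 − 22 = -18 (mod 7).
    Reduce coefficients mod 7: 6·t ≡ 3 (mod 7).
    The inverse of 6 mod 7 is 6 (since 6·6 = 36 = 5·7 + 1), so t ≡ 6·3 = 18 ≡ 4 (mod 7).
    Then x = 22 + 104·4 = 438, valid modulo lcm(104, 7) = 728: x ≡ 438 (mod 728).
  Combine with x ≡ 1 (mod 3); new modulus lcm = 2184.
    Write x = 438 + 728·t and substitute into x ≡ 1 (mod 3): 728·t ≡ 1 − 438 = -437 (mod 3).
    Reduce coefficients mod 3: 2·t ≡ 1 (mod 3).
    The inverse of 2 mod 3 is 2 (since 2·2 = 4 = 1·3 + 1), so t ≡ 2·1 = 2 ≡ 2 (mod 3).
    Then x = 438 + 728·2 = 1894, valid modulo lcm(728, 3) = 2184: x ≡ 1894 (mod 2184).
  Combine with x ≡ 4 (mod 5); new modulus lcm = 10920.
    Write x = 1894 + 2184·t and substitute into x ≡ 4 (mod 5): 2184·t ≡ 4 − 1894 = -1890 (mod 5).
    Reduce coefficients mod 5: 4·t ≡ 0 (mod 5).
    The inverse of 4 mod 5 is 4 (since 4·4 = 16 = 3·5 + 1), so t ≡ 4·0 = 0 ≡ 0 (mod 5).
    Then x = 1894 + 2184·0 = 1894, valid modulo lcm(2184, 5) = 10920: x ≡ 1894 (mod 10920).
Verify against each original: 1894 mod 13 = 9, 1894 mod 8 = 6, 1894 mod 7 = 4, 1894 mod 3 = 1, 1894 mod 5 = 4.

x ≡ 1894 (mod 10920).


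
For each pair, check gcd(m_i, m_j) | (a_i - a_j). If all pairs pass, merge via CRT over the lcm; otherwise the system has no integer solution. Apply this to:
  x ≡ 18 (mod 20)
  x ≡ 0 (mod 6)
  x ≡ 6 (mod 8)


Moduli 20, 6, 8 are not pairwise coprime, so CRT works modulo lcm(m_i) when all pairwise compatibility conditions hold.
Pairwise compatibility: gcd(m_i, m_j) must divide a_i - a_j for every pair.
Merge one congruence at a time:
  Start: x ≡ 18 (mod 20).
  Combine with x ≡ 0 (mod 6): gcd(20, 6) = 2; 0 - 18 = -18, which IS divisible by 2, so compatible.
    Write x = 18 + 20·t and substitute into x ≡ 0 (mod 6): 20·t ≡ 0 − 18 = -18 (mod 6).
    Divide the congruence (and modulus) by g = 2: 10·t ≡ -9 (mod 3).
    Reduce coefficients mod 3: 1·t ≡ 0 (mod 3).
    So t ≡ 0 (mod 3).
    Then x = 18 + 20·0 = 18, valid modulo lcm(20, 6) = 60: x ≡ 18 (mod 60).
  Combine with x ≡ 6 (mod 8): gcd(60, 8) = 4; 6 - 18 = -12, which IS divisible by 4, so compatible.
    Write x = 18 + 60·t and substitute into x ≡ 6 (mod 8): 60·t ≡ 6 − 18 = -12 (mod 8).
    Divide the congruence (and modulus) by g = 4: 15·t ≡ -3 (mod 2).
    Reduce coefficients mod 2: 1·t ≡ 1 (mod 2).
    So t ≡ 1 (mod 2).
    Then x = 18 + 60·1 = 78, valid modulo lcm(60, 8) = 120: x ≡ 78 (mod 120).
Verify: 78 mod 20 = 18, 78 mod 6 = 0, 78 mod 8 = 6.

x ≡ 78 (mod 120).


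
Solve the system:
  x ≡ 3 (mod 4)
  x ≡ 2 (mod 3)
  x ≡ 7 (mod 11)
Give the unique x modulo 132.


Moduli 4, 3, 11 are pairwise coprime; by CRT there is a unique solution modulo M = 4 · 3 · 11 = 132.
Solve pairwise, accumulating the modulus:
  Start with x ≡ 3 (mod 4).
  Combine with x ≡ 2 (mod 3): since gcd(4, 3) = 1, we get a unique residue mod 12.
    Write x = 3 + 4·t and substitute into x ≡ 2 (mod 3): 4·t ≡ 2 − 3 = -1 (mod 3).
    Reduce coefficients mod 3: 1·t ≡ 2 (mod 3).
    So t ≡ 2 (mod 3).
    Then x = 3 + 4·2 = 11, valid modulo lcm(4, 3) = 12: x ≡ 11 (mod 12).
  Combine with x ≡ 7 (mod 11): since gcd(12, 11) = 1, we get a unique residue mod 132.
    Write x = 11 + 12·t and substitute into x ≡ 7 (mod 11): 12·t ≡ 7 − 11 = -4 (mod 11).
    Reduce coefficients mod 11: 1·t ≡ 7 (mod 11).
    So t ≡ 7 (mod 11).
    Then x = 11 + 12·7 = 95, valid modulo lcm(12, 11) = 132: x ≡ 95 (mod 132).
Verify: 95 mod 4 = 3 ✓, 95 mod 3 = 2 ✓, 95 mod 11 = 7 ✓.

x ≡ 95 (mod 132).


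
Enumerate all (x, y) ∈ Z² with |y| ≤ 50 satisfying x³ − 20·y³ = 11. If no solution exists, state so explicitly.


The equation is x³ - 20y³ = 11. For fixed y, x³ = 20·y³ + 11, so a solution requires the RHS to be a perfect cube.
Strategy: iterate y from -50 to 50, compute RHS = 20·y³ + 11, and check whether it is a (positive or negative) perfect cube.
Check small values of y:
  y = 0: RHS = 11 is not a perfect cube.
  y = 1: RHS = 31 is not a perfect cube.
  y = -1: RHS = -9 is not a perfect cube.
  y = 2: RHS = 171 is not a perfect cube.
  y = -2: RHS = -149 is not a perfect cube.
  y = 3: RHS = 551 is not a perfect cube.
  y = -3: RHS = -529 is not a perfect cube.
Continuing the search up to |y| = 50 finds no solutions either.
No (x, y) in the scanned range satisfies the equation.

No integer solutions with |y| ≤ 50.


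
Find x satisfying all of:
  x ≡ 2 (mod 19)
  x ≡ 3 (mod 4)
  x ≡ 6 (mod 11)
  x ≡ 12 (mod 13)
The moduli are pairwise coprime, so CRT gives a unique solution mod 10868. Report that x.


Product of moduli M = 19 · 4 · 11 · 13 = 10868.
Merge one congruence at a time:
  Start: x ≡ 2 (mod 19).
  Combine with x ≡ 3 (mod 4); new modulus lcm = 76.
    Write x = 2 + 19·t and substitute into x ≡ 3 (mod 4): 19·t ≡ 3 − 2 = 1 (mod 4).
    Reduce coefficients mod 4: 3·t ≡ 1 (mod 4).
    The inverse of 3 mod 4 is 3 (since 3·3 = 9 = 2·4 + 1), so t ≡ 3·1 = 3 ≡ 3 (mod 4).
    Then x = 2 + 19·3 = 59, valid modulo lcm(19, 4) = 76: x ≡ 59 (mod 76).
  Combine with x ≡ 6 (mod 11); new modulus lcm = 836.
    Write x = 59 + 76·t and substitute into x ≡ 6 (mod 11): 76·t ≡ 6 − 59 = -53 (mod 11).
    Reduce coefficients mod 11: 10·t ≡ 2 (mod 11).
    The inverse of 10 mod 11 is 10 (since 10·10 = 100 = 9·11 + 1), so t ≡ 10·2 = 20 ≡ 9 (mod 11).
    Then x = 59 + 76·9 = 743, valid modulo lcm(76, 11) = 836: x ≡ 743 (mod 836).
  Combine with x ≡ 12 (mod 13); new modulus lcm = 10868.
    Write x = 743 + 836·t and substitute into x ≡ 12 (mod 13): 836·t ≡ 12 − 743 = -731 (mod 13).
    Reduce coefficients mod 13: 4·t ≡ 10 (mod 13).
    The inverse of 4 mod 13 is 10 (since 4·10 = 40 = 3·13 + 1), so t ≡ 10·10 = 100 ≡ 9 (mod 13).
    Then x = 743 + 836·9 = 8267, valid modulo lcm(836, 13) = 10868: x ≡ 8267 (mod 10868).
Verify against each original: 8267 mod 19 = 2, 8267 mod 4 = 3, 8267 mod 11 = 6, 8267 mod 13 = 12.

x ≡ 8267 (mod 10868).


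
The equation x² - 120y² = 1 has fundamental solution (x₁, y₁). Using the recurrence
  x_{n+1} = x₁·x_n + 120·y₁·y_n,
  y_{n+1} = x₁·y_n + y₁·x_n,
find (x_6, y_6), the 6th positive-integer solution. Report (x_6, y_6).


Step 1: Find the fundamental solution (x₁, y₁) of x² - 120y² = 1.
  Expand √120 as a continued fraction. a₀ = ⌊√120⌋ = 10; iterate m_{k+1} = d_k·a_k − m_k, d_{k+1} = (120 − m_{k+1}²)/d_k, a_{k+1} = ⌊(a₀ + m_{k+1})/d_{k+1}⌋ (starting m₀ = 0, d₀ = 1), with convergents p_k = a_k·p_{k-1} + p_{k-2}, q_k = a_k·q_{k-1} + q_{k-2} (p₋₁ = 1, q₋₁ = 0):
  k = 0: a₀ = 10; p₀/q₀ = 10/1; p₀² − 120·q₀² = 100 − 120 = -20.
  k = 1: m = 10, d = 20, a = ⌊(10 + 10)/20⌋ = 1; p/q = (1·10 + 1)/(1·1 + 0) = 11/1; p² − 120·q² = 121 − 120 = 1.
  The first convergent with p² − 120·q² = 1 gives the fundamental solution (x₁, y₁) = (11, 1).
Step 2: Apply the recurrence (x_{n+1}, y_{n+1}) = (x₁x_n + 120y₁y_n, x₁y_n + y₁x_n) repeatedly.
  From (x_1, y_1) = (11, 1): x_2 = 11·11 + 120·1·1 = 241; y_2 = 11·1 + 1·11 = 22.
  From (x_2, y_2) = (241, 22): x_3 = 11·241 + 120·1·22 = 5291; y_3 = 11·22 + 1·241 = 483.
  From (x_3, y_3) = (5291, 483): x_4 = 11·5291 + 120·1·483 = 116161; y_4 = 11·483 + 1·5291 = 10604.
  From (x_4, y_4) = (116161, 10604): x_5 = 11·116161 + 120·1·10604 = 2550251; y_5 = 11·10604 + 1·116161 = 232805.
  From (x_5, y_5) = (2550251, 232805): x_6 = 11·2550251 + 120·1·232805 = 55989361; y_6 = 11·232805 + 1·2550251 = 5111106.
Step 3: Verify x_6² - 120·y_6² = 3134808545188321 - 3134808545188320 = 1 (should be 1). ✓

(x_1, y_1) = (11, 1); (x_6, y_6) = (55989361, 5111106).


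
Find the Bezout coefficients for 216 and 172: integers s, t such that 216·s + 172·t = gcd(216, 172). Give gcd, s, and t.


Euclidean algorithm on (216, 172) — divide until remainder is 0:
  216 = 1 · 172 + 44
  172 = 3 · 44 + 40
  44 = 1 · 40 + 4
  40 = 10 · 4 + 0
gcd(216, 172) = 4.
Track Bezout coefficients alongside the remainders: start with r₀ = 216 = a·1 + b·0 (s = 1, t = 0) and r₁ = 172 = a·0 + b·1 (s = 0, t = 1); each new remainder r_{k+1} = r_{k-1} − q_k·r_k inherits s_{k+1} = s_{k-1} − q_k·s_k, t_{k+1} = t_{k-1} − q_k·t_k, so r_k = a·s_k + b·t_k at every step:
  q = 1: r = 44, s = 1 − 1·0 = 1, t = 0 − 1·1 = -1  (check: 216·1 + 172·(-1) = 44)
  q = 3: r = 40, s = 0 − 3·1 = -3, t = 1 − 3·(-1) = 4  (check: 216·(-3) + 172·4 = 40)
  q = 1: r = 4, s = 1 − 1·(-3) = 4, t = -1 − 1·4 = -5  (check: 216·4 + 172·(-5) = 4)
The row with r = 4 (the gcd) gives the Bezout coefficients s = 4, t = -5.
Result: 216 · (4) + 172 · (-5) = 4.

gcd(216, 172) = 4; s = 4, t = -5 (check: 216·4 + 172·(-5) = 4).


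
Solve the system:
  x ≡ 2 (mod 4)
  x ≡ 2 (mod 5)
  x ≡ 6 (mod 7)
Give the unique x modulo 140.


Moduli 4, 5, 7 are pairwise coprime; by CRT there is a unique solution modulo M = 4 · 5 · 7 = 140.
Solve pairwise, accumulating the modulus:
  Start with x ≡ 2 (mod 4).
  Combine with x ≡ 2 (mod 5): since gcd(4, 5) = 1, we get a unique residue mod 20.
    Write x = 2 + 4·t and substitute into x ≡ 2 (mod 5): 4·t ≡ 2 − 2 = 0 (mod 5).
    The inverse of 4 mod 5 is 4 (since 4·4 = 16 = 3·5 + 1), so t ≡ 4·0 = 0 ≡ 0 (mod 5).
    Then x = 2 + 4·0 = 2, valid modulo lcm(4, 5) = 20: x ≡ 2 (mod 20).
  Combine with x ≡ 6 (mod 7): since gcd(20, 7) = 1, we get a unique residue mod 140.
    Write x = 2 + 20·t and substitute into x ≡ 6 (mod 7): 20·t ≡ 6 − 2 = 4 (mod 7).
    Reduce coefficients mod 7: 6·t ≡ 4 (mod 7).
    The inverse of 6 mod 7 is 6 (since 6·6 = 36 = 5·7 + 1), so t ≡ 6·4 = 24 ≡ 3 (mod 7).
    Then x = 2 + 20·3 = 62, valid modulo lcm(20, 7) = 140: x ≡ 62 (mod 140).
Verify: 62 mod 4 = 2 ✓, 62 mod 5 = 2 ✓, 62 mod 7 = 6 ✓.

x ≡ 62 (mod 140).


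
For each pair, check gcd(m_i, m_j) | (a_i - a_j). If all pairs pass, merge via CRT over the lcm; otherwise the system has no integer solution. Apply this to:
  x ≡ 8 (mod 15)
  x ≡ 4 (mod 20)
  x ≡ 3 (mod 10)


Moduli 15, 20, 10 are not pairwise coprime, so CRT works modulo lcm(m_i) when all pairwise compatibility conditions hold.
Pairwise compatibility: gcd(m_i, m_j) must divide a_i - a_j for every pair.
Merge one congruence at a time:
  Start: x ≡ 8 (mod 15).
  Combine with x ≡ 4 (mod 20): gcd(15, 20) = 5, and 4 - 8 = -4 is NOT divisible by 5.
    ⇒ system is inconsistent (no integer solution).

No solution (the system is inconsistent).


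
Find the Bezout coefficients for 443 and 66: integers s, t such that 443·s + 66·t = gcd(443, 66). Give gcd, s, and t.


Euclidean algorithm on (443, 66) — divide until remainder is 0:
  443 = 6 · 66 + 47
  66 = 1 · 47 + 19
  47 = 2 · 19 + 9
  19 = 2 · 9 + 1
  9 = 9 · 1 + 0
gcd(443, 66) = 1.
Track Bezout coefficients alongside the remainders: start with r₀ = 443 = a·1 + b·0 (s = 1, t = 0) and r₁ = 66 = a·0 + b·1 (s = 0, t = 1); each new remainder r_{k+1} = r_{k-1} − q_k·r_k inherits s_{k+1} = s_{k-1} − q_k·s_k, t_{k+1} = t_{k-1} − q_k·t_k, so r_k = a·s_k + b·t_k at every step:
  q = 6: r = 47, s = 1 − 6·0 = 1, t = 0 − 6·1 = -6  (check: 443·1 + 66·(-6) = 47)
  q = 1: r = 19, s = 0 − 1·1 = -1, t = 1 − 1·(-6) = 7  (check: 443·(-1) + 66·7 = 19)
  q = 2: r = 9, s = 1 − 2·(-1) = 3, t = -6 − 2·7 = -20  (check: 443·3 + 66·(-20) = 9)
  q = 2: r = 1, s = -1 − 2·3 = -7, t = 7 − 2·(-20) = 47  (check: 443·(-7) + 66·47 = 1)
The row with r = 1 (the gcd) gives the Bezout coefficients s = -7, t = 47.
Result: 443 · (-7) + 66 · (47) = 1.

gcd(443, 66) = 1; s = -7, t = 47 (check: 443·(-7) + 66·47 = 1).


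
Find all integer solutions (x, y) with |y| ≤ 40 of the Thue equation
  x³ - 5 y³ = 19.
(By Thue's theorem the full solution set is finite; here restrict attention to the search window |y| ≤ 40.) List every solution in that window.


The equation is x³ - 5y³ = 19. For fixed y, x³ = 5·y³ + 19, so a solution requires the RHS to be a perfect cube.
Strategy: iterate y from -40 to 40, compute RHS = 5·y³ + 19, and check whether it is a (positive or negative) perfect cube.
Check small values of y:
  y = 0: RHS = 19 is not a perfect cube.
  y = 1: RHS = 24 is not a perfect cube.
  y = -1: RHS = 14 is not a perfect cube.
  y = 2: RHS = 59 is not a perfect cube.
  y = -2: RHS = -21 is not a perfect cube.
  y = 3: RHS = 154 is not a perfect cube.
  y = -3: RHS = -116 is not a perfect cube.
Continuing the search up to |y| = 40 finds no solutions either.
No (x, y) in the scanned range satisfies the equation.

No integer solutions with |y| ≤ 40.


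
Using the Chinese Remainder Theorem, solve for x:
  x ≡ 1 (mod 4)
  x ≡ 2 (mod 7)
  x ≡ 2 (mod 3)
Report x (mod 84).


Moduli 4, 7, 3 are pairwise coprime; by CRT there is a unique solution modulo M = 4 · 7 · 3 = 84.
Solve pairwise, accumulating the modulus:
  Start with x ≡ 1 (mod 4).
  Combine with x ≡ 2 (mod 7): since gcd(4, 7) = 1, we get a unique residue mod 28.
    Write x = 1 + 4·t and substitute into x ≡ 2 (mod 7): 4·t ≡ 2 − 1 = 1 (mod 7).
    The inverse of 4 mod 7 is 2 (since 4·2 = 8 = 1·7 + 1), so t ≡ 2·1 = 2 ≡ 2 (mod 7).
    Then x = 1 + 4·2 = 9, valid modulo lcm(4, 7) = 28: x ≡ 9 (mod 28).
  Combine with x ≡ 2 (mod 3): since gcd(28, 3) = 1, we get a unique residue mod 84.
    Write x = 9 + 28·t and substitute into x ≡ 2 (mod 3): 28·t ≡ 2 − 9 = -7 (mod 3).
    Reduce coefficients mod 3: 1·t ≡ 2 (mod 3).
    So t ≡ 2 (mod 3).
    Then x = 9 + 28·2 = 65, valid modulo lcm(28, 3) = 84: x ≡ 65 (mod 84).
Verify: 65 mod 4 = 1 ✓, 65 mod 7 = 2 ✓, 65 mod 3 = 2 ✓.

x ≡ 65 (mod 84).


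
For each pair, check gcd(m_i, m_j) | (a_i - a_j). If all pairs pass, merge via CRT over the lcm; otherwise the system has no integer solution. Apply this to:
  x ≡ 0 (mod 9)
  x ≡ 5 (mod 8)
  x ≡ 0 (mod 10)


Moduli 9, 8, 10 are not pairwise coprime, so CRT works modulo lcm(m_i) when all pairwise compatibility conditions hold.
Pairwise compatibility: gcd(m_i, m_j) must divide a_i - a_j for every pair.
Merge one congruence at a time:
  Start: x ≡ 0 (mod 9).
  Combine with x ≡ 5 (mod 8): gcd(9, 8) = 1; 5 - 0 = 5, which IS divisible by 1, so compatible.
    Write x = 0 + 9·t and substitute into x ≡ 5 (mod 8): 9·t ≡ 5 − 0 = 5 (mod 8).
    Reduce coefficients mod 8: 1·t ≡ 5 (mod 8).
    So t ≡ 5 (mod 8).
    Then x = 0 + 9·5 = 45, valid modulo lcm(9, 8) = 72: x ≡ 45 (mod 72).
  Combine with x ≡ 0 (mod 10): gcd(72, 10) = 2, and 0 - 45 = -45 is NOT divisible by 2.
    ⇒ system is inconsistent (no integer solution).

No solution (the system is inconsistent).


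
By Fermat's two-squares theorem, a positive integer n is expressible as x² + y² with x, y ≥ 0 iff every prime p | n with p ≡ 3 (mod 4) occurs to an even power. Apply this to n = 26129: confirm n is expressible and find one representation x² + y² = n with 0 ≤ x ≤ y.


Step 1: Factor n = 26129 = 17 · 29 · 53.
Step 2: Check the mod-4 condition on each prime factor: 17 ≡ 1 (mod 4), exponent 1; 29 ≡ 1 (mod 4), exponent 1; 53 ≡ 1 (mod 4), exponent 1.
All primes ≡ 3 (mod 4) appear to even exponent (or don't appear), so by the two-squares theorem n IS expressible as a sum of two squares.
Step 3: Build a representation. Here n = 17 · 29 · 53 is a product of primes ≡ 1 (mod 4). Each prime p ≡ 1 (mod 4) is itself a sum of two squares; find a² by testing p − a² for a perfect square:
  17: 17 − 1² = 16 = 4² ⇒ 17 = 1² + 4².
  29: 29 − 1² = 28, 29 − 2² = 25 = 5² ⇒ 29 = 2² + 5².
  53: 53 − 1² = 52, 53 − 2² = 49 = 7² ⇒ 53 = 2² + 7².
  Combine using the Brahmagupta–Fibonacci identity (a² + b²)(c² + d²) = (ac − bd)² + (ad + bc)² = (ac + bd)² + (ad − bc)²:
  17 · 29 = 493: from (1² + 4²)(2² + 5²), take (1·2 − 4·5, 1·5 + 4·2) = (2 − 20, 5 + 8) = (-18, 13); dropping signs (only squares matter) gives (18, 13); check 18² + 13² = 324 + 169 = 493 ✓.
  493 · 53 = 26129: from (18² + 13²)(2² + 7²), take (18·2 − 13·7, 18·7 + 13·2) = (36 − 91, 126 + 26) = (-55, 152); dropping signs (only squares matter) gives (55, 152); check 55² + 152² = 3025 + 23104 = 26129 ✓.
Step 4: Order so x ≤ y and verify: 55² + 152² = 3025 + 23104 = 26129 = n. ✓

n = 26129 = 55² + 152² (one valid representation with x ≤ y).


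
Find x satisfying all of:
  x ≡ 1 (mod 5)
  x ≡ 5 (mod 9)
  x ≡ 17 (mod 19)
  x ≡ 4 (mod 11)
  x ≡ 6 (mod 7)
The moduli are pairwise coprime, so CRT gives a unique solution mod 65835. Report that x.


Product of moduli M = 5 · 9 · 19 · 11 · 7 = 65835.
Merge one congruence at a time:
  Start: x ≡ 1 (mod 5).
  Combine with x ≡ 5 (mod 9); new modulus lcm = 45.
    Write x = 1 + 5·t and substitute into x ≡ 5 (mod 9): 5·t ≡ 5 − 1 = 4 (mod 9).
    The inverse of 5 mod 9 is 2 (since 5·2 = 10 = 1·9 + 1), so t ≡ 2·4 = 8 ≡ 8 (mod 9).
    Then x = 1 + 5·8 = 41, valid modulo lcm(5, 9) = 45: x ≡ 41 (mod 45).
  Combine with x ≡ 17 (mod 19); new modulus lcm = 855.
    Write x = 41 + 45·t and substitute into x ≡ 17 (mod 19): 45·t ≡ 17 − 41 = -24 (mod 19).
    Reduce coefficients mod 19: 7·t ≡ 14 (mod 19).
    The inverse of 7 mod 19 is 11 (since 7·11 = 77 = 4·19 + 1), so t ≡ 11·14 = 154 ≡ 2 (mod 19).
    Then x = 41 + 45·2 = 131, valid modulo lcm(45, 19) = 855: x ≡ 131 (mod 855).
  Combine with x ≡ 4 (mod 11); new modulus lcm = 9405.
    Write x = 131 + 855·t and substitute into x ≡ 4 (mod 11): 855·t ≡ 4 − 131 = -127 (mod 11).
    Reduce coefficients mod 11: 8·t ≡ 5 (mod 11).
    The inverse of 8 mod 11 is 7 (since 8·7 = 56 = 5·11 + 1), so t ≡ 7·5 = 35 ≡ 2 (mod 11).
    Then x = 131 + 855·2 = 1841, valid modulo lcm(855, 11) = 9405: x ≡ 1841 (mod 9405).
  Combine with x ≡ 6 (mod 7); new modulus lcm = 65835.
    Write x = 1841 + 9405·t and substitute into x ≡ 6 (mod 7): 9405·t ≡ 6 − 1841 = -1835 (mod 7).
    Reduce coefficients mod 7: 4·t ≡ 6 (mod 7).
    The inverse of 4 mod 7 is 2 (since 4·2 = 8 = 1·7 + 1), so t ≡ 2·6 = 12 ≡ 5 (mod 7).
    Then x = 1841 + 9405·5 = 48866, valid modulo lcm(9405, 7) = 65835: x ≡ 48866 (mod 65835).
Verify against each original: 48866 mod 5 = 1, 48866 mod 9 = 5, 48866 mod 19 = 17, 48866 mod 11 = 4, 48866 mod 7 = 6.

x ≡ 48866 (mod 65835).


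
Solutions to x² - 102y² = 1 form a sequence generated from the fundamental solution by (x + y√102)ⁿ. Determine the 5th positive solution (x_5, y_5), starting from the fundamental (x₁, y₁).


Step 1: Find the fundamental solution (x₁, y₁) of x² - 102y² = 1.
  Expand √102 as a continued fraction. a₀ = ⌊√102⌋ = 10; iterate m_{k+1} = d_k·a_k − m_k, d_{k+1} = (102 − m_{k+1}²)/d_k, a_{k+1} = ⌊(a₀ + m_{k+1})/d_{k+1}⌋ (starting m₀ = 0, d₀ = 1), with convergents p_k = a_k·p_{k-1} + p_{k-2}, q_k = a_k·q_{k-1} + q_{k-2} (p₋₁ = 1, q₋₁ = 0):
  k = 0: a₀ = 10; p₀/q₀ = 10/1; p₀² − 102·q₀² = 100 − 102 = -2.
  k = 1: m = 10, d = 2, a = ⌊(10 + 10)/2⌋ = 10; p/q = (10·10 + 1)/(10·1 + 0) = 101/10; p² − 102·q² = 10201 − 10200 = 1.
  The first convergent with p² − 102·q² = 1 gives the fundamental solution (x₁, y₁) = (101, 10).
Step 2: Apply the recurrence (x_{n+1}, y_{n+1}) = (x₁x_n + 102y₁y_n, x₁y_n + y₁x_n) repeatedly.
  From (x_1, y_1) = (101, 10): x_2 = 101·101 + 102·10·10 = 20401; y_2 = 101·10 + 10·101 = 2020.
  From (x_2, y_2) = (20401, 2020): x_3 = 101·20401 + 102·10·2020 = 4120901; y_3 = 101·2020 + 10·20401 = 408030.
  From (x_3, y_3) = (4120901, 408030): x_4 = 101·4120901 + 102·10·408030 = 832401601; y_4 = 101·408030 + 10·4120901 = 82420040.
  From (x_4, y_4) = (832401601, 82420040): x_5 = 101·832401601 + 102·10·82420040 = 168141002501; y_5 = 101·82420040 + 10·832401601 = 16648440050.
Step 3: Verify x_5² - 102·y_5² = 28271396722041288255001 - 28271396722041288255000 = 1 (should be 1). ✓

(x_1, y_1) = (101, 10); (x_5, y_5) = (168141002501, 16648440050).


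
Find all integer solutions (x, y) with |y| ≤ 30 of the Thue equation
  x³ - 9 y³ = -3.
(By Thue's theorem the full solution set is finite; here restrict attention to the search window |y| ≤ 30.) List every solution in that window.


The equation is x³ - 9y³ = -3. For fixed y, x³ = 9·y³ − 3, so a solution requires the RHS to be a perfect cube.
Strategy: iterate y from -30 to 30, compute RHS = 9·y³ − 3, and check whether it is a (positive or negative) perfect cube.
Check small values of y:
  y = 0: RHS = -3 is not a perfect cube.
  y = 1: RHS = 6 is not a perfect cube.
  y = -1: RHS = -12 is not a perfect cube.
  y = 2: RHS = 69 is not a perfect cube.
  y = -2: RHS = -75 is not a perfect cube.
  y = 3: RHS = 240 is not a perfect cube.
  y = -3: RHS = -246 is not a perfect cube.
Continuing the search up to |y| = 30 finds no solutions either.
No (x, y) in the scanned range satisfies the equation.

No integer solutions with |y| ≤ 30.
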